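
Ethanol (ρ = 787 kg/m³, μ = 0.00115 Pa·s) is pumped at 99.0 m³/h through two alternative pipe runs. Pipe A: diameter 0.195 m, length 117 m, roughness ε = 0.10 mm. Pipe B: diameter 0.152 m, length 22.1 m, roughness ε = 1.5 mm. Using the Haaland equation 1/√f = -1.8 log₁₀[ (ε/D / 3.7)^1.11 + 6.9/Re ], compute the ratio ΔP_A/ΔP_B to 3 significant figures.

Pipe A: V = Q/A = 0.0275/0.02986 = 0.9208 m/s; Re = 1.229e+05; ε/D = 0.000513; Haaland → f = 0.01963; ΔP_A = f(L/D)(ρV²/2) = 3930 Pa.
Pipe B: V = Q/A = 0.0275/0.01815 = 1.515 m/s; Re = 1.576e+05; ε/D = 0.00987; Haaland → f = 0.03817; ΔP_B = f(L/D)(ρV²/2) = 5016 Pa.
ΔP_A/ΔP_B = 3930/5016 = 0.783.

ΔP_A/ΔP_B ≈ 0.783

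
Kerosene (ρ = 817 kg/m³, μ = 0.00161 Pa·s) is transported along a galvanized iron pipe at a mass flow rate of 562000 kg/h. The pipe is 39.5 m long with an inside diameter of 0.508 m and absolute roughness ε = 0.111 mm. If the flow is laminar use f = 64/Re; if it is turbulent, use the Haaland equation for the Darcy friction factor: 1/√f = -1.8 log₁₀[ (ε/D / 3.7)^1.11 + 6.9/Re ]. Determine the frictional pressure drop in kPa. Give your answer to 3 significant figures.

ΔP ≈ 0.468 kPa

ṁ = 562000 kg/h = 562000/3600 = 156.1 kg/s.
A = πD²/4 = π(0.508)²/4 = 0.2027 m²; mean velocity V = ṁ/(ρA) = 156.1/(817 · 0.2027) = 0.9427 m/s.
Reynolds number Re = ρVD/μ = 817 · 0.9427 · 0.508 / 0.00161 = 2.43e+05.
Re > 4000 → turbulent. Relative roughness ε/D = 0.000111/0.508 = 0.000219. Haaland: 1/√f = -1.8 log₁₀[(0.000219/3.7)^1.11 + 6.9/2.43e+05] = -1.8 log₁₀[2.02e-05 + 2.84e-05] = 7.764, so f = 0.01659.
Darcy-Weisbach: ΔP = f(L/D)(ρV²/2) = 0.01659·(39.5/0.508)·(817·0.9427²/2) = 0.01659·77.76·363.1 = 468.4 Pa.
ΔP = 468.4 Pa = 0.468 kPa.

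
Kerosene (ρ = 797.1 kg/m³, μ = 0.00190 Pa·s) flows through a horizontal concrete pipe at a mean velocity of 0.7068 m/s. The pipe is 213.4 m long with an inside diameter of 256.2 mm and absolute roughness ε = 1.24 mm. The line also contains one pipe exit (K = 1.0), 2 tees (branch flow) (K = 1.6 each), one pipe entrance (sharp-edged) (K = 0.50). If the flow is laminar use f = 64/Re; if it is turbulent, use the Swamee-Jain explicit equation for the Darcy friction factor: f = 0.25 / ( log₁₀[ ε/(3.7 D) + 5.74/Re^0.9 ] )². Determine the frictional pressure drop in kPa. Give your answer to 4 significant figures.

Reynolds number Re = ρVD/μ = 797.1 · 0.7068 · 0.2562 / 0.0019 = 7.597e+04.
Re > 4000 → turbulent. Relative roughness ε/D = 0.00124/0.2562 = 0.00484. Swamee-Jain: f = 0.25/(log₁₀[0.00484/3.7 + 5.74/7.597e+04^0.9])² = 0.25/(log₁₀[0.00131 + 0.000232])² = 0.25/(-2.812)² = 0.03161.
Total minor-loss coefficient ΣK = 1·1 + 2·1.6 + 1·0.5 = 4.7.
ΔP = [f·L/D + ΣK]·(ρV²/2) = [0.03161·213.4/0.2562 + 4.7]·(797.1·0.7068²/2) = [26.33 + 4.7]·199.1 = 6178 Pa.
ΔP = 6178 Pa = 6.178 kPa.

ΔP ≈ 6.178 kPa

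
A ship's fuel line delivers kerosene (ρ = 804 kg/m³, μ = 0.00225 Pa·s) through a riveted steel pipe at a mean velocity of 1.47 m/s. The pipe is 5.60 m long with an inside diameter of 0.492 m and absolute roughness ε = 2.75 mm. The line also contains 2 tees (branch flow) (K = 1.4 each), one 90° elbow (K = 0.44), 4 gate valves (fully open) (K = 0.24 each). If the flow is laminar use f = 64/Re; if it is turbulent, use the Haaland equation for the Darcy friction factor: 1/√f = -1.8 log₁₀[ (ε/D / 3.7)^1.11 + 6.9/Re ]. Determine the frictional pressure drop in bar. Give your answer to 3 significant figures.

ΔP ≈ 0.0396 bar

Reynolds number Re = ρVD/μ = 804 · 1.47 · 0.492 / 0.00225 = 2.584e+05.
Re > 4000 → turbulent. Relative roughness ε/D = 0.00275/0.492 = 0.00559. Haaland: 1/√f = -1.8 log₁₀[(0.00559/3.7)^1.11 + 6.9/2.584e+05] = -1.8 log₁₀[0.000739 + 2.67e-05] = 5.608, so f = 0.03179.
Total minor-loss coefficient ΣK = 2·1.4 + 1·0.44 + 4·0.24 = 4.2.
ΔP = [f·L/D + ΣK]·(ρV²/2) = [0.03179·5.6/0.492 + 4.2]·(804·1.47²/2) = [0.3619 + 4.2]·868.7 = 3963 Pa.
ΔP = 3963 Pa = 0.0396 bar.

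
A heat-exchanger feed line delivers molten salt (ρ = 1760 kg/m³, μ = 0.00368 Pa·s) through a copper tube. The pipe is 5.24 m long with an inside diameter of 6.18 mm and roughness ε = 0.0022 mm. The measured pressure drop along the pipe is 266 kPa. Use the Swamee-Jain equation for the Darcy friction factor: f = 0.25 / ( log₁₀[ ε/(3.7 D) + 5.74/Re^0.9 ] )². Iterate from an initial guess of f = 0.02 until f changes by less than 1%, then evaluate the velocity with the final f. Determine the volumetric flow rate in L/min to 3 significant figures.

Rearranging Darcy-Weisbach: V = √(2·ΔP·D/(f·L·ρ)). With ε/D = 2.2e-06/0.00618 = 0.000356, iterate starting from f = 0.02:
  f = 0.02 → V = √(2·2.66e+05·0.00618/(0.02·5.24·1760)) = 4.222 m/s; Re = ρVD/μ = 1.248e+04; f → 0.02986
  f = 0.02986 → V = 3.455 m/s; Re = 1.021e+04; f → 0.03142
  f = 0.03142 → V = 3.368 m/s; Re = 9956; f → 0.03163
Converged (Δf/f < 1%). With the final f = 0.03163: V = √(2·2.66e+05·0.00618/(0.03163·5.24·1760)) = 3.357 m/s.
Q = V·A = 3.357·(π/4·0.00618²) = 0.0001007 m³/s = 6.04 L/min.

Q ≈ 6.04 L/min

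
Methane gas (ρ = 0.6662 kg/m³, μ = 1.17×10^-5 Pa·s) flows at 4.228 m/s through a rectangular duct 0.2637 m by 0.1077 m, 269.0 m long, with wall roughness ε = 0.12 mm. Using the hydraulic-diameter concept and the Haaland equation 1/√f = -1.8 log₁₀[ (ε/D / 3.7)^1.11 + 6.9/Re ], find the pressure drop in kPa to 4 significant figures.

ΔP ≈ 0.2541 kPa

Hydraulic diameter D_h = 4A/P = 4·(0.2637·0.1077)/(2·(0.2637+0.1077)) = 0.1136/0.7428 = 0.1529 m.
Re = ρVD_h/μ = 0.6662·4.228·0.1529/1.17e-05 = 3.682e+04.
ε/D_h = 0.00012/0.1529 = 0.000785; Haaland gives 1/√f = -1.8 log₁₀[8.36e-05+0.000187] = 6.421, so f = 0.02426.
ΔP = f(L/D_h)(ρV²/2) = 0.02426·269/0.1529·5.954 = 254.1 Pa.
ΔP = 0.2541 kPa.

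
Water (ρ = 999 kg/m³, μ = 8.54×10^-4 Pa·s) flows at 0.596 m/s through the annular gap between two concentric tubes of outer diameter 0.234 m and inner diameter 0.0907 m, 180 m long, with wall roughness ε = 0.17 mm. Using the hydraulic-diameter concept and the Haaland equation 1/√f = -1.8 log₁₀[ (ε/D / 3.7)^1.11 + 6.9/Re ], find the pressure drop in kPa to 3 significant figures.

Hydraulic diameter D_h = 4A/P = D_o - D_i = 0.234 - 0.0907 = 0.1433 m.
Re = ρVD_h/μ = 999·0.596·0.1433/0.000854 = 9.991e+04.
ε/D_h = 0.00017/0.1433 = 0.00119; Haaland gives 1/√f = -1.8 log₁₀[0.000132+6.91e-05] = 6.653, so f = 0.02259.
ΔP = f(L/D_h)(ρV²/2) = 0.02259·180/0.1433·177.4 = 5036 Pa.
ΔP = 5.04 kPa.

ΔP ≈ 5.04 kPa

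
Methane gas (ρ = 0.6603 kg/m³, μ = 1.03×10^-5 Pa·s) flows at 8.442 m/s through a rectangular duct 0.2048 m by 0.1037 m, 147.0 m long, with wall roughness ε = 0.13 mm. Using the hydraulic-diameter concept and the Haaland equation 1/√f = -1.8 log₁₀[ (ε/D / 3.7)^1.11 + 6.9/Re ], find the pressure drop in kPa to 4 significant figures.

ΔP ≈ 0.5635 kPa

Hydraulic diameter D_h = 4A/P = 4·(0.2048·0.1037)/(2·(0.2048+0.1037)) = 0.08495/0.617 = 0.1377 m.
Re = ρVD_h/μ = 0.6603·8.442·0.1377/1.03e-05 = 7.451e+04.
ε/D_h = 0.00013/0.1377 = 0.000944; Haaland gives 1/√f = -1.8 log₁₀[0.000103+9.26e-05] = 6.677, so f = 0.02243.
ΔP = f(L/D_h)(ρV²/2) = 0.02243·147/0.1377·23.53 = 563.5 Pa.
ΔP = 0.5635 kPa.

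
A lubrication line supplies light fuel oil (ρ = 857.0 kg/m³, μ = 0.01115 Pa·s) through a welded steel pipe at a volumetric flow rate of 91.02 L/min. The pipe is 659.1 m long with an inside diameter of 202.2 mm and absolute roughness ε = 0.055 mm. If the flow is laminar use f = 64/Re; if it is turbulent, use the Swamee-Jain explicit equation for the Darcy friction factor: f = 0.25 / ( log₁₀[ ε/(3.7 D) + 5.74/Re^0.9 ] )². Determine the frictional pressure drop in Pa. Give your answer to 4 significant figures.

Q = 91.02 L/min = 91.02/60000 = 0.001517 m³/s.
Cross-sectional area A = πD²/4 = π(0.2022)²/4 = 0.03211 m²; mean velocity V = Q/A = 0.001517/0.03211 = 0.04724 m/s.
Reynolds number Re = ρVD/μ = 857 · 0.04724 · 0.2022 / 0.0112 = 734.2.
Re < 2300 → laminar flow, so f = 64/Re = 64/734.2 = 0.08717 (the turbulent correlation is not needed).
Darcy-Weisbach: ΔP = f(L/D)(ρV²/2) = 0.08717·(659.1/0.2022)·(857·0.04724²/2) = 0.08717·3260·0.9564 = 271.7 Pa.

ΔP ≈ 271.7 Pa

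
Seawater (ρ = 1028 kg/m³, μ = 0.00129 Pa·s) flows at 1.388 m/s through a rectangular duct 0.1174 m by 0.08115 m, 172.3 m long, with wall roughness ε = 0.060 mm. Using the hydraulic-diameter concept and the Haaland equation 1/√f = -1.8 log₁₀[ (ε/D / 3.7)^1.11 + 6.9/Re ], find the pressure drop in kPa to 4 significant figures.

ΔP ≈ 36.34 kPa

Hydraulic diameter D_h = 4A/P = 4·(0.1174·0.08115)/(2·(0.1174+0.08115)) = 0.03811/0.3971 = 0.09597 m.
Re = ρVD_h/μ = 1028·1.388·0.09597/0.00129 = 1.061e+05.
ε/D_h = 6e-05/0.09597 = 0.000625; Haaland gives 1/√f = -1.8 log₁₀[6.5e-05+6.5e-05] = 6.995, so f = 0.02044.
ΔP = f(L/D_h)(ρV²/2) = 0.02044·172.3/0.09597·990.2 = 3.634e+04 Pa.
ΔP = 36.34 kPa.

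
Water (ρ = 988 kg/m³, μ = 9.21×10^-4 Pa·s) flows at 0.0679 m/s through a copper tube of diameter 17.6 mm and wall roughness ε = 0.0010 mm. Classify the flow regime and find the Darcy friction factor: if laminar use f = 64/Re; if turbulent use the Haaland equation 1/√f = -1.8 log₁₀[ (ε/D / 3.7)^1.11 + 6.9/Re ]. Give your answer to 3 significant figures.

Re = ρVD/μ = 988·0.0679·0.0176/0.000921 = 1282.
Re < 2300 → laminar, so f = 64/Re = 0.04992 (roughness is irrelevant in laminar flow).

f ≈ 0.0499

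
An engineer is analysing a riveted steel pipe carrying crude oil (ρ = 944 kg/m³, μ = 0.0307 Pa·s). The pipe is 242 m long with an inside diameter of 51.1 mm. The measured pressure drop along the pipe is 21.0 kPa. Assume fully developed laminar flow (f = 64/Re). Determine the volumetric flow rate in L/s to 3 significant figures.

Q ≈ 0.473 L/s

For laminar flow, f = 64/Re with Re = ρVD/μ, so Darcy-Weisbach reduces to ΔP = 32μLV/D². Solving for V: V = ΔP·D²/(32μL) = 2.1e+04·(0.0511)²/(32·0.0307·242) = 0.2307 m/s.
Check: Re = ρVD/μ = 944·0.2307·0.0511/0.0307 = 362.4 < 2300, so the laminar assumption holds.
Q = V·A = 0.2307·(π/4·0.0511²) = 0.000473 m³/s = 0.473 L/s.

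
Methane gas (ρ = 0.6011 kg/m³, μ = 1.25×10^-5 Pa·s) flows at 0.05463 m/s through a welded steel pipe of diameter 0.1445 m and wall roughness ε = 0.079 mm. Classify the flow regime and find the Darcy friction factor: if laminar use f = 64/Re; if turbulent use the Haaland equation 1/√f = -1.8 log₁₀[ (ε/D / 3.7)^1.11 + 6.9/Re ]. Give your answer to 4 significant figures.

f ≈ 0.1686

Re = ρVD/μ = 0.6011·0.05463·0.1445/1.25e-05 = 379.6.
Re < 2300 → laminar, so f = 64/Re = 0.1686 (roughness is irrelevant in laminar flow).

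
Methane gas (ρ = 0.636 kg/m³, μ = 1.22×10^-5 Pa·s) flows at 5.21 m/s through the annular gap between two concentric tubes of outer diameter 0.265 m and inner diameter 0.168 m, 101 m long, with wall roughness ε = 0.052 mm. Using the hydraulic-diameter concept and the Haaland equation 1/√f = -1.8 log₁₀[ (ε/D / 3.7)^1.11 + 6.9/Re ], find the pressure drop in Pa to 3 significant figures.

Hydraulic diameter D_h = 4A/P = D_o - D_i = 0.265 - 0.168 = 0.097 m.
Re = ρVD_h/μ = 0.636·5.21·0.097/1.22e-05 = 2.635e+04.
ε/D_h = 5.2e-05/0.097 = 0.000536; Haaland gives 1/√f = -1.8 log₁₀[5.48e-05+0.000262] = 6.299, so f = 0.0252.
ΔP = f(L/D_h)(ρV²/2) = 0.0252·101/0.097·8.632 = 226.5 Pa.

ΔP ≈ 227 Pa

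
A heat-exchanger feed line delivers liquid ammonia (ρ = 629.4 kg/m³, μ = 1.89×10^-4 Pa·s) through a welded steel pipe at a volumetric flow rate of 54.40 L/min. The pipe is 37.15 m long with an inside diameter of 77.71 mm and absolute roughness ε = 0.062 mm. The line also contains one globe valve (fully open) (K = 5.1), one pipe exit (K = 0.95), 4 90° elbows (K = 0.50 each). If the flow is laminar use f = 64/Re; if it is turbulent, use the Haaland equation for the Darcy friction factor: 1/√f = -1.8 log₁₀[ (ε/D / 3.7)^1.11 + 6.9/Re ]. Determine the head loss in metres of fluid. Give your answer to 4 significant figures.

h_f ≈ 0.03564 m

Q = 54.40 L/min = 54.40/60000 = 0.0009067 m³/s.
Cross-sectional area A = πD²/4 = π(0.07771)²/4 = 0.004743 m²; mean velocity V = Q/A = 0.0009067/0.004743 = 0.1912 m/s.
Reynolds number Re = ρVD/μ = 629.4 · 0.1912 · 0.07771 / 0.000189 = 4.947e+04.
Re > 4000 → turbulent. Relative roughness ε/D = 6.2e-05/0.07771 = 0.000798. Haaland: 1/√f = -1.8 log₁₀[(0.000798/3.7)^1.11 + 6.9/4.947e+04] = -1.8 log₁₀[8.52e-05 + 0.000139] = 6.567, so f = 0.02319.
Total minor-loss coefficient ΣK = 1·5.1 + 1·0.95 + 4·0.5 = 8.05.
ΔP = [f·L/D + ΣK]·(ρV²/2) = [0.02319·37.15/0.07771 + 8.05]·(629.4·0.1912²/2) = [11.08 + 8.05]·11.5 = 220.1 Pa.
Head loss h_f = ΔP/(ρg) = 220.1/(629.4·9.81) = 0.03564 m.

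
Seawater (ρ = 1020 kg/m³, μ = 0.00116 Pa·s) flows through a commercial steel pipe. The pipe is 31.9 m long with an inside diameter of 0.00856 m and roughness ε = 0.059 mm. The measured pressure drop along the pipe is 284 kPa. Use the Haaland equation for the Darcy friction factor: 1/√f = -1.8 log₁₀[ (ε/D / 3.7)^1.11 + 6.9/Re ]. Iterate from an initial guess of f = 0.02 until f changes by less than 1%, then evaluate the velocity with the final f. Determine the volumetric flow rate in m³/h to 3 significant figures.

Q ≈ 0.412 m³/h

Rearranging Darcy-Weisbach: V = √(2·ΔP·D/(f·L·ρ)). With ε/D = 5.9e-05/0.00856 = 0.00689, iterate starting from f = 0.02:
  f = 0.02 → V = √(2·2.84e+05·0.00856/(0.02·31.9·1020)) = 2.733 m/s; Re = ρVD/μ = 2.057e+04; f → 0.03678
  f = 0.03678 → V = 2.016 m/s; Re = 1.517e+04; f → 0.03779
  f = 0.03779 → V = 1.988 m/s; Re = 1.497e+04; f → 0.03785
Converged (Δf/f < 1%). With the final f = 0.03785: V = √(2·2.84e+05·0.00856/(0.03785·31.9·1020)) = 1.987 m/s.
Q = V·A = 1.987·(π/4·0.00856²) = 0.0001144 m³/s = 0.412 m³/h.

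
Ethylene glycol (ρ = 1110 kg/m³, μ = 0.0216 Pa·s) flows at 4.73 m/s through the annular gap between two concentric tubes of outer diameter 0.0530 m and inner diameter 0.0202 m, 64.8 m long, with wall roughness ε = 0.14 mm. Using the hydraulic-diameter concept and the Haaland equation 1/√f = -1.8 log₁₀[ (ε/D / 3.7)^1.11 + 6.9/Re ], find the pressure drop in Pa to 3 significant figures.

Hydraulic diameter D_h = 4A/P = D_o - D_i = 0.053 - 0.0202 = 0.0328 m.
Re = ρVD_h/μ = 1110·4.73·0.0328/0.0216 = 7973.
ε/D_h = 0.00014/0.0328 = 0.00427; Haaland gives 1/√f = -1.8 log₁₀[0.000548+0.000865] = 5.129, so f = 0.03801.
ΔP = f(L/D_h)(ρV²/2) = 0.03801·64.8/0.0328·1.242e+04 = 9.324e+05 Pa.

ΔP ≈ 932000 Pa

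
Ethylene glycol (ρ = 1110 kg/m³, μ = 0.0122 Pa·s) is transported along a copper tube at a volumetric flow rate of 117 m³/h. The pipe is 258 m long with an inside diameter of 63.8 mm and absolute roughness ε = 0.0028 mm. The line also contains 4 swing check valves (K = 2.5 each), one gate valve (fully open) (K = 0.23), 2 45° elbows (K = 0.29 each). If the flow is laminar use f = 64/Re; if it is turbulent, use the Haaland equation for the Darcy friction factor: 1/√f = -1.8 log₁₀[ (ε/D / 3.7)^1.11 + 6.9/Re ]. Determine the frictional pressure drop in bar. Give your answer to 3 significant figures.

Q = 117 m³/h = 117/3600 = 0.0325 m³/s.
Cross-sectional area A = πD²/4 = π(0.0638)²/4 = 0.003197 m²; mean velocity V = Q/A = 0.0325/0.003197 = 10.17 m/s.
Reynolds number Re = ρVD/μ = 1110 · 10.17 · 0.0638 / 0.0122 = 5.901e+04.
Re > 4000 → turbulent. Relative roughness ε/D = 2.8e-06/0.0638 = 4.39e-05. Haaland: 1/√f = -1.8 log₁₀[(4.39e-05/3.7)^1.11 + 6.9/5.901e+04] = -1.8 log₁₀[3.41e-06 + 0.000117] = 7.055, so f = 0.02009.
Total minor-loss coefficient ΣK = 4·2.5 + 1·0.23 + 2·0.29 = 10.8.
ΔP = [f·L/D + ΣK]·(ρV²/2) = [0.02009·258/0.0638 + 10.8]·(1110·10.17²/2) = [81.24 + 10.8]·5.736e+04 = 5.28e+06 Pa.
ΔP = 5.28e+06 Pa = 52.8 bar.

ΔP ≈ 52.8 bar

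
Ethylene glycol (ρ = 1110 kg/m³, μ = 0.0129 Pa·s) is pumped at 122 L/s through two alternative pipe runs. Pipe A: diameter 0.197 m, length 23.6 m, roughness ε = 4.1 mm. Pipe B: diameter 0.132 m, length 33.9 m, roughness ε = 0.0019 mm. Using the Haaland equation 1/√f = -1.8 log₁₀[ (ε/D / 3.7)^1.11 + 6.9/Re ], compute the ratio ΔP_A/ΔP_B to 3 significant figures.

ΔP_A/ΔP_B ≈ 0.264

Pipe A: V = Q/A = 0.122/0.03048 = 4.003 m/s; Re = 6.785e+04; ε/D = 0.0208; Haaland → f = 0.05003; ΔP_A = f(L/D)(ρV²/2) = 5.329e+04 Pa.
Pipe B: V = Q/A = 0.122/0.01368 = 8.915 m/s; Re = 1.013e+05; ε/D = 1.44e-05; Haaland → f = 0.01783; ΔP_B = f(L/D)(ρV²/2) = 2.02e+05 Pa.
ΔP_A/ΔP_B = 5.329e+04/2.02e+05 = 0.264.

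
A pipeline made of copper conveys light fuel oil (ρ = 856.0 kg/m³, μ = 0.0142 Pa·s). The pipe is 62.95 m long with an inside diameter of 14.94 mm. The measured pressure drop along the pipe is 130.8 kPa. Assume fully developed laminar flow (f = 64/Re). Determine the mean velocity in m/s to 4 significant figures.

V ≈ 1.021 m/s

For laminar flow, f = 64/Re with Re = ρVD/μ, so Darcy-Weisbach reduces to ΔP = 32μLV/D². Solving for V: V = ΔP·D²/(32μL) = 1.308e+05·(0.01494)²/(32·0.0142·62.95) = 1.021 m/s.
Check: Re = ρVD/μ = 856·1.021·0.01494/0.0142 = 919.2 < 2300, so the laminar assumption holds.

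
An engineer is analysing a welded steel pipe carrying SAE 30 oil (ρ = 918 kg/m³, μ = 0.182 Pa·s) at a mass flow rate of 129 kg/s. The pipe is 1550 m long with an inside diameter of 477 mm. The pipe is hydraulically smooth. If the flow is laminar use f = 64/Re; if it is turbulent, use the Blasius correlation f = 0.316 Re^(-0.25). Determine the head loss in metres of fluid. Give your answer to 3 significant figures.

h_f ≈ 3.46 m

A = πD²/4 = π(0.477)²/4 = 0.1787 m²; mean velocity V = ṁ/(ρA) = 129/(918 · 0.1787) = 0.7864 m/s.
Reynolds number Re = ρVD/μ = 918 · 0.7864 · 0.477 / 0.182 = 1892.
Re < 2300 → laminar flow, so f = 64/Re = 64/1892 = 0.03383 (the turbulent correlation is not needed).
Darcy-Weisbach: ΔP = f(L/D)(ρV²/2) = 0.03383·(1550/0.477)·(918·0.7864²/2) = 0.03383·3249·283.8 = 3.12e+04 Pa.
Head loss h_f = ΔP/(ρg) = 3.12e+04/(918·9.81) = 3.46 m.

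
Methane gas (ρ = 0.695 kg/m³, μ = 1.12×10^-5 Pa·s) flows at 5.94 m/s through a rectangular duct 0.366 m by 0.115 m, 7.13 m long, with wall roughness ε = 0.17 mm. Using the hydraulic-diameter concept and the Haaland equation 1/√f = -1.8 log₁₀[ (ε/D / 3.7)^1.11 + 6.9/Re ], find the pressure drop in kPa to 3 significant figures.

ΔP ≈ 0.0114 kPa

Hydraulic diameter D_h = 4A/P = 4·(0.366·0.115)/(2·(0.366+0.115)) = 0.1684/0.962 = 0.175 m.
Re = ρVD_h/μ = 0.695·5.94·0.175/1.12e-05 = 6.451e+04.
ε/D_h = 0.00017/0.175 = 0.000971; Haaland gives 1/√f = -1.8 log₁₀[0.000106+0.000107] = 6.609, so f = 0.02289.
ΔP = f(L/D_h)(ρV²/2) = 0.02289·7.13/0.175·12.26 = 11.44 Pa.
ΔP = 0.0114 kPa.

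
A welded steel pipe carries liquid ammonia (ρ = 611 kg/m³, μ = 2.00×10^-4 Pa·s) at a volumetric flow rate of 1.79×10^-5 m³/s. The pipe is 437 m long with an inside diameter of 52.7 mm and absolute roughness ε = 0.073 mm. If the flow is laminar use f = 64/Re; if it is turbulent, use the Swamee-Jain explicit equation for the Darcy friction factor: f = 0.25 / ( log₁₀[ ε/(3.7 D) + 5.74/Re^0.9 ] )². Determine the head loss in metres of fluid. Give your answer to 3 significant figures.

h_f ≈ 0.00138 m

Cross-sectional area A = πD²/4 = π(0.0527)²/4 = 0.002181 m²; mean velocity V = Q/A = 1.79e-05/0.002181 = 0.008206 m/s.
Reynolds number Re = ρVD/μ = 611 · 0.008206 · 0.0527 / 0.0002 = 1321.
Re < 2300 → laminar flow, so f = 64/Re = 64/1321 = 0.04844 (the turbulent correlation is not needed).
Darcy-Weisbach: ΔP = f(L/D)(ρV²/2) = 0.04844·(437/0.0527)·(611·0.008206²/2) = 0.04844·8292·0.02057 = 8.264 Pa.
Head loss h_f = ΔP/(ρg) = 8.264/(611·9.81) = 0.00138 m.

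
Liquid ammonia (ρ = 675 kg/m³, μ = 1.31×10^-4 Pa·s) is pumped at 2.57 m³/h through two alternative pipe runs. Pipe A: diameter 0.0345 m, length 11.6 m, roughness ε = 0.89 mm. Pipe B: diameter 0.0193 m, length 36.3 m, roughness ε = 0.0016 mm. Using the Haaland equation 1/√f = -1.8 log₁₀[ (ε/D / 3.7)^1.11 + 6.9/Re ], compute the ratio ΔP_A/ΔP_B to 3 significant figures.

ΔP_A/ΔP_B ≈ 0.0608

Pipe A: V = Q/A = 0.0007139/0.0009348 = 0.7637 m/s; Re = 1.358e+05; ε/D = 0.0258; Haaland → f = 0.0541; ΔP_A = f(L/D)(ρV²/2) = 3581 Pa.
Pipe B: V = Q/A = 0.0007139/0.0002926 = 2.44 m/s; Re = 2.427e+05; ε/D = 8.29e-05; Haaland → f = 0.01557; ΔP_B = f(L/D)(ρV²/2) = 5.887e+04 Pa.
ΔP_A/ΔP_B = 3581/5.887e+04 = 0.0608.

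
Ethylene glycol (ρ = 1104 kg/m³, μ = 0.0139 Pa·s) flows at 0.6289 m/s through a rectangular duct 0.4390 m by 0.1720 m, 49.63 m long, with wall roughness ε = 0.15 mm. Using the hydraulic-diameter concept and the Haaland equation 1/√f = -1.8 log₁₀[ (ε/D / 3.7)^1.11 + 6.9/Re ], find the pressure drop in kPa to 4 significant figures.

ΔP ≈ 1.316 kPa

Hydraulic diameter D_h = 4A/P = 4·(0.439·0.172)/(2·(0.439+0.172)) = 0.302/1.222 = 0.2472 m.
Re = ρVD_h/μ = 1104·0.6289·0.2472/0.0139 = 1.235e+04.
ε/D_h = 0.00015/0.2472 = 0.000607; Haaland gives 1/√f = -1.8 log₁₀[6.29e-05+0.000559] = 5.771, so f = 0.03002.
ΔP = f(L/D_h)(ρV²/2) = 0.03002·49.63/0.2472·218.3 = 1316 Pa.
ΔP = 1.316 kPa.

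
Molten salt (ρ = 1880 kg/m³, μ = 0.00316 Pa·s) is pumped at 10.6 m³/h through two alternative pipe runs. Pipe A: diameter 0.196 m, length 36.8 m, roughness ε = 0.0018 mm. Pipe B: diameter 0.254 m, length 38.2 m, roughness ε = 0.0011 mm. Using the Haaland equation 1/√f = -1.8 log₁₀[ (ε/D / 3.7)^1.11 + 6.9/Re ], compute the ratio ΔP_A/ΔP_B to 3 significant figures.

Pipe A: V = Q/A = 0.002944/0.03017 = 0.09759 m/s; Re = 1.138e+04; ε/D = 9.18e-06; Haaland → f = 0.02983; ΔP_A = f(L/D)(ρV²/2) = 50.13 Pa.
Pipe B: V = Q/A = 0.002944/0.05067 = 0.05811 m/s; Re = 8781; ε/D = 4.33e-06; Haaland → f = 0.03202; ΔP_B = f(L/D)(ρV²/2) = 15.29 Pa.
ΔP_A/ΔP_B = 50.13/15.29 = 3.28.

ΔP_A/ΔP_B ≈ 3.28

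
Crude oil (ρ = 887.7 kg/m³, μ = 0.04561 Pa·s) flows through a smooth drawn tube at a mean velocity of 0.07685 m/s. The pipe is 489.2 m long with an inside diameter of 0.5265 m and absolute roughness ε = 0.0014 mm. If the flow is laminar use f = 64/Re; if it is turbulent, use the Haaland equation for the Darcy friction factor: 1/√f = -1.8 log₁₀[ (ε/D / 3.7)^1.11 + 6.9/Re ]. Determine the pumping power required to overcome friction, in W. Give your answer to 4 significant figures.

P ≈ 3.312 W

Reynolds number Re = ρVD/μ = 887.7 · 0.07685 · 0.5265 / 0.0456 = 787.5.
Re < 2300 → laminar flow, so f = 64/Re = 64/787.5 = 0.08127 (the turbulent correlation is not needed).
Darcy-Weisbach: ΔP = f(L/D)(ρV²/2) = 0.08127·(489.2/0.5265)·(887.7·0.07685²/2) = 0.08127·929.2·2.621 = 197.9 Pa.
Q = V·A = 0.07685·0.2177 = 0.01673 m³/s.
Pumping power P = QΔP = 0.01673·197.9 = 3.3119 W = 3.312 W.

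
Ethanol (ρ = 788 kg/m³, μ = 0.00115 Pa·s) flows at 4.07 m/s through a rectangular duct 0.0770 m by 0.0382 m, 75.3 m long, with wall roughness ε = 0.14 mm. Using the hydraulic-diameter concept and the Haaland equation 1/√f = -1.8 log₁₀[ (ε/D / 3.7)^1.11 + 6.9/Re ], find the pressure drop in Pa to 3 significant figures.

ΔP ≈ 255000 Pa

Hydraulic diameter D_h = 4A/P = 4·(0.077·0.0382)/(2·(0.077+0.0382)) = 0.01177/0.2304 = 0.05107 m.
Re = ρVD_h/μ = 788·4.07·0.05107/0.00115 = 1.424e+05.
ε/D_h = 0.00014/0.05107 = 0.00274; Haaland gives 1/√f = -1.8 log₁₀[0.000335+4.85e-05] = 6.149, so f = 0.02645.
ΔP = f(L/D_h)(ρV²/2) = 0.02645·75.3/0.05107·6527 = 2.546e+05 Pa.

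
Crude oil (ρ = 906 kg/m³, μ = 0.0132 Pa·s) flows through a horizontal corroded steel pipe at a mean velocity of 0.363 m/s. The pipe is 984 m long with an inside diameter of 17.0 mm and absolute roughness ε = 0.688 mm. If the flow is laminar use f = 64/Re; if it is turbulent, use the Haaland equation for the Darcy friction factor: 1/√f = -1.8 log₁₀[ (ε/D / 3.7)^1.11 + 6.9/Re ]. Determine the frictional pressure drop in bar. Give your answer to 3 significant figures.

ΔP ≈ 5.22 bar

Reynolds number Re = ρVD/μ = 906 · 0.363 · 0.017 / 0.0132 = 423.6.
Re < 2300 → laminar flow, so f = 64/Re = 64/423.6 = 0.1511 (the turbulent correlation is not needed).
Darcy-Weisbach: ΔP = f(L/D)(ρV²/2) = 0.1511·(984/0.017)·(906·0.363²/2) = 0.1511·5.788e+04·59.69 = 5.221e+05 Pa.
ΔP = 5.221e+05 Pa = 5.22 bar.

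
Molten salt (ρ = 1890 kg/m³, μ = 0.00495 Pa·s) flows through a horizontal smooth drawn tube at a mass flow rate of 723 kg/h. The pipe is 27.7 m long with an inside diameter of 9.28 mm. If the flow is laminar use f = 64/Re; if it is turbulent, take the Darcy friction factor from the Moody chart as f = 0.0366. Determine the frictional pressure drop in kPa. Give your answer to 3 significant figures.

ṁ = 723 kg/h = 723/3600 = 0.2008 kg/s.
A = πD²/4 = π(0.00928)²/4 = 6.764e-05 m²; mean velocity V = ṁ/(ρA) = 0.2008/(1890 · 6.764e-05) = 1.571 m/s.
Reynolds number Re = ρVD/μ = 1890 · 1.571 · 0.00928 / 0.00495 = 5567.
Re > 4000 → turbulent; use the Moody-chart value f = 0.0366.
Darcy-Weisbach: ΔP = f(L/D)(ρV²/2) = 0.0366·(27.7/0.00928)·(1890·1.571²/2) = 0.0366·2985·2332 = 2.548e+05 Pa.
ΔP = 2.548e+05 Pa = 255 kPa.

ΔP ≈ 255 kPa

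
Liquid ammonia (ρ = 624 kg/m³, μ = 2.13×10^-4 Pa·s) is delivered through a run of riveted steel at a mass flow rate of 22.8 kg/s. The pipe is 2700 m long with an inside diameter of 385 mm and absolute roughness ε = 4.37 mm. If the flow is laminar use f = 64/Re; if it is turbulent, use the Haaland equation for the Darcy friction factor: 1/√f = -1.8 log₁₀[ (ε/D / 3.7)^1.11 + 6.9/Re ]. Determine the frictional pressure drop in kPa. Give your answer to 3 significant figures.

ΔP ≈ 8.58 kPa

A = πD²/4 = π(0.385)²/4 = 0.1164 m²; mean velocity V = ṁ/(ρA) = 22.8/(624 · 0.1164) = 0.3139 m/s.
Reynolds number Re = ρVD/μ = 624 · 0.3139 · 0.385 / 0.000213 = 3.54e+05.
Re > 4000 → turbulent. Relative roughness ε/D = 0.00437/0.385 = 0.0114. Haaland: 1/√f = -1.8 log₁₀[(0.0114/3.7)^1.11 + 6.9/3.54e+05] = -1.8 log₁₀[0.00162 + 1.95e-05] = 5.012, so f = 0.03981.
Darcy-Weisbach: ΔP = f(L/D)(ρV²/2) = 0.03981·(2700/0.385)·(624·0.3139²/2) = 0.03981·7013·30.73 = 8580 Pa.
ΔP = 8580 Pa = 8.58 kPa.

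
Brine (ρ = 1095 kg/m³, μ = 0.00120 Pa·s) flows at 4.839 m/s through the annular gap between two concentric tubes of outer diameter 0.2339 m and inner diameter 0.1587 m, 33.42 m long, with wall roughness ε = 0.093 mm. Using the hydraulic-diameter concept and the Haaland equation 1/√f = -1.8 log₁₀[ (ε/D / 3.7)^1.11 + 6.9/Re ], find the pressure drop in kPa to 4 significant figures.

ΔP ≈ 121.9 kPa

Hydraulic diameter D_h = 4A/P = D_o - D_i = 0.2339 - 0.1587 = 0.0752 m.
Re = ρVD_h/μ = 1095·4.839·0.0752/0.0012 = 3.321e+05.
ε/D_h = 9.3e-05/0.0752 = 0.00124; Haaland gives 1/√f = -1.8 log₁₀[0.000139+2.08e-05] = 6.836, so f = 0.0214.
ΔP = f(L/D_h)(ρV²/2) = 0.0214·33.42/0.0752·1.282e+04 = 1.219e+05 Pa.
ΔP = 121.9 kPa.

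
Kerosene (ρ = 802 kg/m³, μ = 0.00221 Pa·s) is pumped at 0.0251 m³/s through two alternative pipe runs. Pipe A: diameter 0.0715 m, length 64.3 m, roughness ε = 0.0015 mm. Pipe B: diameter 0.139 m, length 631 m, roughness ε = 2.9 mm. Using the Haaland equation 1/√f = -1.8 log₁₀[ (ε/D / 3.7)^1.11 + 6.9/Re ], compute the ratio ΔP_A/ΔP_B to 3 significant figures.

ΔP_A/ΔP_B ≈ 0.921

Pipe A: V = Q/A = 0.0251/0.004015 = 6.251 m/s; Re = 1.622e+05; ε/D = 2.1e-05; Haaland → f = 0.01626; ΔP_A = f(L/D)(ρV²/2) = 2.292e+05 Pa.
Pipe B: V = Q/A = 0.0251/0.01517 = 1.654 m/s; Re = 8.344e+04; ε/D = 0.0209; Haaland → f = 0.04998; ΔP_B = f(L/D)(ρV²/2) = 2.489e+05 Pa.
ΔP_A/ΔP_B = 2.292e+05/2.489e+05 = 0.921.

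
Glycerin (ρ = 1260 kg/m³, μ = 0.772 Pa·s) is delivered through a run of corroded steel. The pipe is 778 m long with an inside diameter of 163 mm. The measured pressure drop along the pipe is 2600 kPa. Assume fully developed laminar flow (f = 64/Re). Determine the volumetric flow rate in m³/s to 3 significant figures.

Q ≈ 0.0750 m³/s

For laminar flow, f = 64/Re with Re = ρVD/μ, so Darcy-Weisbach reduces to ΔP = 32μLV/D². Solving for V: V = ΔP·D²/(32μL) = 2.6e+06·(0.163)²/(32·0.772·778) = 3.594 m/s.
Check: Re = ρVD/μ = 1260·3.594·0.163/0.772 = 956.2 < 2300, so the laminar assumption holds.
Q = V·A = 3.594·(π/4·0.163²) = 0.075 m³/s = 0.0750 m³/s.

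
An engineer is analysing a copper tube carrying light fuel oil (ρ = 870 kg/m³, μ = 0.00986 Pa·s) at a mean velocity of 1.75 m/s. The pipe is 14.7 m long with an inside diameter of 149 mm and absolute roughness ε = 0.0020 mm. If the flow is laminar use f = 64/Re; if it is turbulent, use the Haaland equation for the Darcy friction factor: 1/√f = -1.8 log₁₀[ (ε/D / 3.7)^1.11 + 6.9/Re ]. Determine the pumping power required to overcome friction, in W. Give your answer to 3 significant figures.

Reynolds number Re = ρVD/μ = 870 · 1.75 · 0.149 / 0.00986 = 2.301e+04.
Re > 4000 → turbulent. Relative roughness ε/D = 2e-06/0.149 = 1.34e-05. Haaland: 1/√f = -1.8 log₁₀[(1.34e-05/3.7)^1.11 + 6.9/2.301e+04] = -1.8 log₁₀[9.15e-07 + 0.0003] = 6.339, so f = 0.02489.
Darcy-Weisbach: ΔP = f(L/D)(ρV²/2) = 0.02489·(14.7/0.149)·(870·1.75²/2) = 0.02489·98.66·1332 = 3271 Pa.
Q = V·A = 1.75·0.01744 = 0.03051 m³/s.
Pumping power P = QΔP = 0.03051·3271 = 99.80 W = 99.8 W.

P ≈ 99.8 W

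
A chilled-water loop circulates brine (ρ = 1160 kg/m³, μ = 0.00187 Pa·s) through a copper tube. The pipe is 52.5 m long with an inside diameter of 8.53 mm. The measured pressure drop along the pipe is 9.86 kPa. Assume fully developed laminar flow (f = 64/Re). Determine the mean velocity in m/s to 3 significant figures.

For laminar flow, f = 64/Re with Re = ρVD/μ, so Darcy-Weisbach reduces to ΔP = 32μLV/D². Solving for V: V = ΔP·D²/(32μL) = 9860·(0.00853)²/(32·0.00187·52.5) = 0.2284 m/s.
Check: Re = ρVD/μ = 1160·0.2284·0.00853/0.00187 = 1208 < 2300, so the laminar assumption holds.

V ≈ 0.228 m/s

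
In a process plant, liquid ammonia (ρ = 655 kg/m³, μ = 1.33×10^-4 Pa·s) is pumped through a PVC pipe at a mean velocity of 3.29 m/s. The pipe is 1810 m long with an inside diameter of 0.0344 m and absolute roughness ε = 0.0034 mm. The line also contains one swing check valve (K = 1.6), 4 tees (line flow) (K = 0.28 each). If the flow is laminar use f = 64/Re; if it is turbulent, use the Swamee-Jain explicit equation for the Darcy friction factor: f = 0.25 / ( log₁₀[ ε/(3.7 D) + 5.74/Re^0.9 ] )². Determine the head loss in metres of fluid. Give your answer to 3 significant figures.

h_f ≈ 416 m

Reynolds number Re = ρVD/μ = 655 · 3.29 · 0.0344 / 0.000133 = 5.574e+05.
Re > 4000 → turbulent. Relative roughness ε/D = 3.4e-06/0.0344 = 9.88e-05. Swamee-Jain: f = 0.25/(log₁₀[9.88e-05/3.7 + 5.74/5.574e+05^0.9])² = 0.25/(log₁₀[2.67e-05 + 3.87e-05])² = 0.25/(-4.185)² = 0.01428.
Total minor-loss coefficient ΣK = 1·1.6 + 4·0.28 = 2.72.
ΔP = [f·L/D + ΣK]·(ρV²/2) = [0.01428·1810/0.0344 + 2.72]·(655·3.29²/2) = [751.2 + 2.72]·3545 = 2.673e+06 Pa.
Head loss h_f = ΔP/(ρg) = 2.673e+06/(655·9.81) = 416 m.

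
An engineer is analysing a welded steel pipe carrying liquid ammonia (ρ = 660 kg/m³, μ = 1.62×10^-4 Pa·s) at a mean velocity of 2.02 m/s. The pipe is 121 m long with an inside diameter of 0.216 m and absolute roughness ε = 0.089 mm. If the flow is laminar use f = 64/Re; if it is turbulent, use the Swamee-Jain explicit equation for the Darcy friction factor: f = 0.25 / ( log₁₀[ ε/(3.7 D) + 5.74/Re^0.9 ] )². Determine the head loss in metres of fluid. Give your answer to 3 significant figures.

Reynolds number Re = ρVD/μ = 660 · 2.02 · 0.216 / 0.000162 = 1.778e+06.
Re > 4000 → turbulent. Relative roughness ε/D = 8.9e-05/0.216 = 0.000412. Swamee-Jain: f = 0.25/(log₁₀[0.000412/3.7 + 5.74/1.778e+06^0.9])² = 0.25/(log₁₀[0.000111 + 1.36e-05])² = 0.25/(-3.903)² = 0.01641.
Darcy-Weisbach: ΔP = f(L/D)(ρV²/2) = 0.01641·(121/0.216)·(660·2.02²/2) = 0.01641·560.2·1347 = 1.238e+04 Pa.
Head loss h_f = ΔP/(ρg) = 1.238e+04/(660·9.81) = 1.91 m.

h_f ≈ 1.91 m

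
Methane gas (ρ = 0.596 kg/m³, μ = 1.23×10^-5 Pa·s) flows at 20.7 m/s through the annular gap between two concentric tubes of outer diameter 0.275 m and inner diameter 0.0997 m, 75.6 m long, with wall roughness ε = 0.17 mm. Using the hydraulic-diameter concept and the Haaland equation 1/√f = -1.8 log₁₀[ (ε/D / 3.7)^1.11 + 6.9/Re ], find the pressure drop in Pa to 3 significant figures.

Hydraulic diameter D_h = 4A/P = D_o - D_i = 0.275 - 0.0997 = 0.1753 m.
Re = ρVD_h/μ = 0.596·20.7·0.1753/1.23e-05 = 1.758e+05.
ε/D_h = 0.00017/0.1753 = 0.00097; Haaland gives 1/√f = -1.8 log₁₀[0.000106+3.92e-05] = 6.909, so f = 0.02095.
ΔP = f(L/D_h)(ρV²/2) = 0.02095·75.6/0.1753·127.7 = 1154 Pa.

ΔP ≈ 1150 Pa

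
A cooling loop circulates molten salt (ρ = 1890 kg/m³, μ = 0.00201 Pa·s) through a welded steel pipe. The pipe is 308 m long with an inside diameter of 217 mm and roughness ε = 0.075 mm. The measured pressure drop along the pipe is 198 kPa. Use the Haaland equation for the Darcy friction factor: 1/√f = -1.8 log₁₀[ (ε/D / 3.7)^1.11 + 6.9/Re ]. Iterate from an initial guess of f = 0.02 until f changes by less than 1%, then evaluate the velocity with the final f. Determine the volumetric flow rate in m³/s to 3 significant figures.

Rearranging Darcy-Weisbach: V = √(2·ΔP·D/(f·L·ρ)). With ε/D = 7.5e-05/0.217 = 0.000346, iterate starting from f = 0.02:
  f = 0.02 → V = √(2·1.98e+05·0.217/(0.02·308·1890)) = 2.717 m/s; Re = ρVD/μ = 5.543e+05; f → 0.01641
  f = 0.01641 → V = 2.999 m/s; Re = 6.119e+05; f → 0.01633
Converged (Δf/f < 1%). With the final f = 0.01633: V = √(2·1.98e+05·0.217/(0.01633·308·1890)) = 3.007 m/s.
Q = V·A = 3.007·(π/4·0.217²) = 0.1112 m³/s = 0.111 m³/s.

Q ≈ 0.111 m³/s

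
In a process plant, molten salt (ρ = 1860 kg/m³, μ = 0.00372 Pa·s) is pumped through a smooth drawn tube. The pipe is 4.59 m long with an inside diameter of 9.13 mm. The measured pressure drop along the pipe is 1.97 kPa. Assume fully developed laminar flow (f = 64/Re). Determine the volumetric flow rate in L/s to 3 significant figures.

For laminar flow, f = 64/Re with Re = ρVD/μ, so Darcy-Weisbach reduces to ΔP = 32μLV/D². Solving for V: V = ΔP·D²/(32μL) = 1970·(0.00913)²/(32·0.00372·4.59) = 0.3005 m/s.
Check: Re = ρVD/μ = 1860·0.3005·0.00913/0.00372 = 1372 < 2300, so the laminar assumption holds.
Q = V·A = 0.3005·(π/4·0.00913²) = 1.968e-05 m³/s = 0.0197 L/s.

Q ≈ 0.0197 L/s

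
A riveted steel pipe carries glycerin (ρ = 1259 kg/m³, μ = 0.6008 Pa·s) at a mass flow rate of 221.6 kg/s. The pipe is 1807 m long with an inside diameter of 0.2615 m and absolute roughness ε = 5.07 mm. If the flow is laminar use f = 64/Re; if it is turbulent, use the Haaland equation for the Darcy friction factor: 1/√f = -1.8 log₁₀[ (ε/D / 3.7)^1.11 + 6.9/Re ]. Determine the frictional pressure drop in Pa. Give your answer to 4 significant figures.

A = πD²/4 = π(0.2615)²/4 = 0.05371 m²; mean velocity V = ṁ/(ρA) = 221.6/(1259 · 0.05371) = 3.277 m/s.
Reynolds number Re = ρVD/μ = 1259 · 3.277 · 0.2615 / 0.601 = 1796.
Re < 2300 → laminar flow, so f = 64/Re = 64/1796 = 0.03564 (the turbulent correlation is not needed).
Darcy-Weisbach: ΔP = f(L/D)(ρV²/2) = 0.03564·(1807/0.2615)·(1259·3.277²/2) = 0.03564·6910·6761 = 1.665e+06 Pa.

ΔP ≈ 1665000 Pa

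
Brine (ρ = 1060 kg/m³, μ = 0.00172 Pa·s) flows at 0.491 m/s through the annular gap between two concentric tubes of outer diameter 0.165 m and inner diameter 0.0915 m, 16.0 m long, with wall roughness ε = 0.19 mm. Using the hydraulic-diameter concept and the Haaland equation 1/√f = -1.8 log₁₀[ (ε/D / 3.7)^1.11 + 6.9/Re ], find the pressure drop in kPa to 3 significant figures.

ΔP ≈ 0.836 kPa

Hydraulic diameter D_h = 4A/P = D_o - D_i = 0.165 - 0.0915 = 0.0735 m.
Re = ρVD_h/μ = 1060·0.491·0.0735/0.00172 = 2.224e+04.
ε/D_h = 0.00019/0.0735 = 0.00259; Haaland gives 1/√f = -1.8 log₁₀[0.000314+0.00031] = 5.768, so f = 0.03006.
ΔP = f(L/D_h)(ρV²/2) = 0.03006·16/0.0735·127.8 = 836 Pa.
ΔP = 0.836 kPa.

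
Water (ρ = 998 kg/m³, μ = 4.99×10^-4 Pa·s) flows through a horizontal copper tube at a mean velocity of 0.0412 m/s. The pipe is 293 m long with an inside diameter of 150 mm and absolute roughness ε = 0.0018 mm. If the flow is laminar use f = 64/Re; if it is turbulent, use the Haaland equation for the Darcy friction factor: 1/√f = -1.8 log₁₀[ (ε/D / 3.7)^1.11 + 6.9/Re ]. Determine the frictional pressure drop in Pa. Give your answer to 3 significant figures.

Reynolds number Re = ρVD/μ = 998 · 0.0412 · 0.15 / 0.000499 = 1.236e+04.
Re > 4000 → turbulent. Relative roughness ε/D = 1.8e-06/0.15 = 1.2e-05. Haaland: 1/√f = -1.8 log₁₀[(1.2e-05/3.7)^1.11 + 6.9/1.236e+04] = -1.8 log₁₀[8.08e-07 + 0.000558] = 5.855, so f = 0.02917.
Darcy-Weisbach: ΔP = f(L/D)(ρV²/2) = 0.02917·(293/0.15)·(998·0.0412²/2) = 0.02917·1953·0.847 = 48.27 Pa.

ΔP ≈ 48.3 Pa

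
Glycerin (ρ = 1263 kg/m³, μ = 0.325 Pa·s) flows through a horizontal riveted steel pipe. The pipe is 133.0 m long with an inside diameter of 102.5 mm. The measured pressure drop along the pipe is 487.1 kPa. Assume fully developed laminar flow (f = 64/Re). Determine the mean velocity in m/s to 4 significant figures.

For laminar flow, f = 64/Re with Re = ρVD/μ, so Darcy-Weisbach reduces to ΔP = 32μLV/D². Solving for V: V = ΔP·D²/(32μL) = 4.871e+05·(0.1025)²/(32·0.325·133) = 3.7 m/s.
Check: Re = ρVD/μ = 1263·3.7·0.1025/0.325 = 1474 < 2300, so the laminar assumption holds.

V ≈ 3.700 m/s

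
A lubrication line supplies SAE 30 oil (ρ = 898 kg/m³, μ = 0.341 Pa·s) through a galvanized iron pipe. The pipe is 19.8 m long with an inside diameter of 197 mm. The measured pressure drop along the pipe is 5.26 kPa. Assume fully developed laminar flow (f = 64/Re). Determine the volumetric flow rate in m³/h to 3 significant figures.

Q ≈ 104 m³/h

For laminar flow, f = 64/Re with Re = ρVD/μ, so Darcy-Weisbach reduces to ΔP = 32μLV/D². Solving for V: V = ΔP·D²/(32μL) = 5260·(0.197)²/(32·0.341·19.8) = 0.9448 m/s.
Check: Re = ρVD/μ = 898·0.9448·0.197/0.341 = 490.2 < 2300, so the laminar assumption holds.
Q = V·A = 0.9448·(π/4·0.197²) = 0.0288 m³/s = 104 m³/h.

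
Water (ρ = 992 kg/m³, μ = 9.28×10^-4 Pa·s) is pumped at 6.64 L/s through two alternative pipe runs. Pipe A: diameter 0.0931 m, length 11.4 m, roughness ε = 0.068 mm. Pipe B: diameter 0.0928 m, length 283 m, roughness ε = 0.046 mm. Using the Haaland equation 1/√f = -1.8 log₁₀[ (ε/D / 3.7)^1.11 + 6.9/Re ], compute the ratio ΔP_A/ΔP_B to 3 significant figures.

Pipe A: V = Q/A = 0.00664/0.006808 = 0.9754 m/s; Re = 9.707e+04; ε/D = 0.00073; Haaland → f = 0.02105; ΔP_A = f(L/D)(ρV²/2) = 1217 Pa.
Pipe B: V = Q/A = 0.00664/0.006764 = 0.9817 m/s; Re = 9.739e+04; ε/D = 0.000496; Haaland → f = 0.02012; ΔP_B = f(L/D)(ρV²/2) = 2.933e+04 Pa.
ΔP_A/ΔP_B = 1217/2.933e+04 = 0.0415.

ΔP_A/ΔP_B ≈ 0.0415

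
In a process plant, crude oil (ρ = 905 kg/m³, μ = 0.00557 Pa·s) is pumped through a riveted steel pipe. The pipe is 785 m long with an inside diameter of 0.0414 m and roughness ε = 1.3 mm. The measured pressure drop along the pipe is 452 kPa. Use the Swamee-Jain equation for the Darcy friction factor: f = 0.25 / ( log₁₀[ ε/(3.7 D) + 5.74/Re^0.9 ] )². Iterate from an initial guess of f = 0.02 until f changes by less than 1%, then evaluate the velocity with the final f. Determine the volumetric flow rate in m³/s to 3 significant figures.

Q ≈ 0.00122 m³/s

Rearranging Darcy-Weisbach: V = √(2·ΔP·D/(f·L·ρ)). With ε/D = 0.0013/0.0414 = 0.0314, iterate starting from f = 0.02:
  f = 0.02 → V = √(2·4.52e+05·0.0414/(0.02·785·905)) = 1.623 m/s; Re = ρVD/μ = 1.092e+04; f → 0.06201
  f = 0.06201 → V = 0.9217 m/s; Re = 6200; f → 0.06439
  f = 0.06439 → V = 0.9045 m/s; Re = 6084; f → 0.06449
Converged (Δf/f < 1%). With the final f = 0.06449: V = √(2·4.52e+05·0.0414/(0.06449·785·905)) = 0.9038 m/s.
Q = V·A = 0.9038·(π/4·0.0414²) = 0.001217 m³/s = 0.00122 m³/s.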